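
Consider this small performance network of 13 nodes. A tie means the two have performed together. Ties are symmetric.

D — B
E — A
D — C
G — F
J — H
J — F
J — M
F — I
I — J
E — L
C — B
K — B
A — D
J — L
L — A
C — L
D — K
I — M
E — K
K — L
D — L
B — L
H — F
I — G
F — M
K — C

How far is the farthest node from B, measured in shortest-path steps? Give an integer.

4

Distances from B: A:2, C:1, D:1, E:2, F:3, G:4, H:3, I:3, J:2, K:1, L:1, M:3.
The largest is 4 (to G), so the eccentricity of B is 4.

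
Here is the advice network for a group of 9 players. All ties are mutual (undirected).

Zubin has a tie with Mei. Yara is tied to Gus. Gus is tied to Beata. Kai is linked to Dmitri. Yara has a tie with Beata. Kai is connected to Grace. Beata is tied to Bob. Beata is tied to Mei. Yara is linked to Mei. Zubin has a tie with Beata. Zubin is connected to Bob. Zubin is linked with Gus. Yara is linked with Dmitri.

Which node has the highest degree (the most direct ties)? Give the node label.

Beata

Degrees — Beata:5, Bob:2, Dmitri:2, Grace:1, Gus:3, Kai:2, Mei:3, Yara:4, Zubin:4.
The maximum is 5, attained only by Beata.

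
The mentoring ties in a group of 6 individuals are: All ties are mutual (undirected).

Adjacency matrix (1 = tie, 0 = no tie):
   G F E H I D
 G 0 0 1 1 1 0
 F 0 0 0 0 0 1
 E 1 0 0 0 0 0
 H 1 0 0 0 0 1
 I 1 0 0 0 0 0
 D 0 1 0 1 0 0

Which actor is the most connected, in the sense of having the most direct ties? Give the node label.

Degrees — D:2, E:1, F:1, G:3, H:2, I:1.
The maximum is 3, attained only by G.

G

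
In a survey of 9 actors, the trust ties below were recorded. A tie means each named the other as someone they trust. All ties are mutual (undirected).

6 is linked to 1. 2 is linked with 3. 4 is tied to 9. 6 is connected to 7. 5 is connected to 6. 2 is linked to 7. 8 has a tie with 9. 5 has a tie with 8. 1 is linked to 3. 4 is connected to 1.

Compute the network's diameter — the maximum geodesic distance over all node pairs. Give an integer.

Eccentricity of each node (its greatest distance to any other): 1:3, 2:4, 3:4, 4:3, 5:3, 6:3, 7:4, 8:4, 9:4.
The maximum eccentricity is 4, realized for instance by the pair 2–8 via 2 – 7 – 6 – 5 – 8. So the diameter is 4.

4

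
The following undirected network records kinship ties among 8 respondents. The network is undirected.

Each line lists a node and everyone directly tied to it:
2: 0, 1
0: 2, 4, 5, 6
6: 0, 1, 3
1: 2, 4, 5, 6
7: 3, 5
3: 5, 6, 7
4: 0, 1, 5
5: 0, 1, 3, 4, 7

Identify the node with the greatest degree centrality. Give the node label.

5

Degrees — 0:4, 1:4, 2:2, 3:3, 4:3, 5:5, 6:3, 7:2.
The maximum is 5, attained only by 5.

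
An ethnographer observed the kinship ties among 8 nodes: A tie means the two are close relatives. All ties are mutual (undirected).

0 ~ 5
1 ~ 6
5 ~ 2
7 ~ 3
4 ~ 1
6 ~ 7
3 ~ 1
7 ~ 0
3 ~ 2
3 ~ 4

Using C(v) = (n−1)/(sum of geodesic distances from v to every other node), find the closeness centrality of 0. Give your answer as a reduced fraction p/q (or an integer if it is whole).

1/2

Distances from 0: 1:3, 2:2, 3:2, 4:3, 5:1, 6:2, 7:1. Sum = 14.
n = 8, so closeness = 7/14 = 1/2.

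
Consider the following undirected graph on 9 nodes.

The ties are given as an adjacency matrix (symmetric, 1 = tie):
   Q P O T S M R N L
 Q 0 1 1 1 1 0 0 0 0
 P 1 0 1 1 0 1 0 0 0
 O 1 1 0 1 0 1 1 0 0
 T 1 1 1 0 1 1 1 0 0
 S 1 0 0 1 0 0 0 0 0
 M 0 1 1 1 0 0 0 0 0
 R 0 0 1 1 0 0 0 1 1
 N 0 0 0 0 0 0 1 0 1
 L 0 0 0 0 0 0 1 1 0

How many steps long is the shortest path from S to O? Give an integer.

One shortest route is S – Q – O, which uses 2 edges, and S and O are not directly tied, so nothing shorter exists. So d(S,O) = 2.

2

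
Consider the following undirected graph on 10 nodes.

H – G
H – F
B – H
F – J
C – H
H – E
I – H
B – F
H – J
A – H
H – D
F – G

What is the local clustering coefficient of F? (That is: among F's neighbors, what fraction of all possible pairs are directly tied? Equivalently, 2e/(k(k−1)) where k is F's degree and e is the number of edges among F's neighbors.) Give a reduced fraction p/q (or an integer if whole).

1/2

F's neighbors: B, G, H, and J (k = 4).
Possible neighbor pairs: C(4,2) = 6. Edges among them: B–H, G–H, H–J → e = 3.
Clustering(F) = 3/6 = 1/2.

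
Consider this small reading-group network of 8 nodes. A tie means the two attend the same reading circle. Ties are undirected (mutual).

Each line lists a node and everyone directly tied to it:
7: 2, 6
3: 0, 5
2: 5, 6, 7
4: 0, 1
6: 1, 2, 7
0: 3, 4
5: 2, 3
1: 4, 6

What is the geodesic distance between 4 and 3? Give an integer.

One shortest route is 4 – 0 – 3, which uses 2 edges, and 4 and 3 are not directly tied, so nothing shorter exists. So d(4,3) = 2.

2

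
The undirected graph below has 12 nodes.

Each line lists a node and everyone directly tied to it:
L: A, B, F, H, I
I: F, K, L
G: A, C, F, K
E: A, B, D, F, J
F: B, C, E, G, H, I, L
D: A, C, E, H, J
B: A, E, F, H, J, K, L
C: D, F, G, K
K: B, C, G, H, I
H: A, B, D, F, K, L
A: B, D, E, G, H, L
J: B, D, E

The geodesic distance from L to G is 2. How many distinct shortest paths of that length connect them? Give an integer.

The shortest distance is 2. The length-2 paths are: L–F–G; L–A–G.
That gives 2 distinct shortest paths.

2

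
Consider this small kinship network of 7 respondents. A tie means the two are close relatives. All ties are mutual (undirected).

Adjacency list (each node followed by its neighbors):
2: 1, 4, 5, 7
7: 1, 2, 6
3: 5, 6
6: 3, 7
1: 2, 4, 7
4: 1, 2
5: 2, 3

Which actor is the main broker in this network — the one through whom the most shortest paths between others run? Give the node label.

2

Unnormalized betweenness of each node: 1:1, 2:11/2, 3:1, 4:0, 5:5/2, 6:3/2, 7:7/2.
2 has the largest value, 11/2, making it the main broker — the node through which the most shortest paths run.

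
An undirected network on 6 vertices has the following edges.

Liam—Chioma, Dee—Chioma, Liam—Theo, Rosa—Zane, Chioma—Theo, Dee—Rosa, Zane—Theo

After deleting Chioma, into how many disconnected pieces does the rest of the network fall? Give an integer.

Chioma's neighbors (Dee, Liam, and Theo) remain reachable from one another through other ties, so the rest of the network stays in one piece.

1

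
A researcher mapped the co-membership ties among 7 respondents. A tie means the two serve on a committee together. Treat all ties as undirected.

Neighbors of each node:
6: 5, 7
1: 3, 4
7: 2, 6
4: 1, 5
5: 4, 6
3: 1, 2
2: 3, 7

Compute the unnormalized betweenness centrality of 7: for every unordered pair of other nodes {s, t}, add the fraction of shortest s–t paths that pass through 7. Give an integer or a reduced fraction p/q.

Pairs whose geodesics pass through 7 — 3–6: 1; 2–6: 1; 2–5: 1.
All other pairs contribute 0.
Summing the contributions gives betweenness(7) = 3.

3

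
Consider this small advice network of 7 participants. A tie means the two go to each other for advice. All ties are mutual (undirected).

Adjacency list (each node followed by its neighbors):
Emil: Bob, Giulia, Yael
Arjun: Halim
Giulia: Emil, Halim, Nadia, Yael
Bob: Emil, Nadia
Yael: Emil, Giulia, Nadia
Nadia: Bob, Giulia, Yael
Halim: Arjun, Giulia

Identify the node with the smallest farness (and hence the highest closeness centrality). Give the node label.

Giulia

Farness (sum of distances to all others) for each node — Arjun:16, Bob:13, Emil:10, Giulia:8, Halim:11, Nadia:10, Yael:10.
The smallest farness is 8, for Giulia, so Giulia has the highest closeness.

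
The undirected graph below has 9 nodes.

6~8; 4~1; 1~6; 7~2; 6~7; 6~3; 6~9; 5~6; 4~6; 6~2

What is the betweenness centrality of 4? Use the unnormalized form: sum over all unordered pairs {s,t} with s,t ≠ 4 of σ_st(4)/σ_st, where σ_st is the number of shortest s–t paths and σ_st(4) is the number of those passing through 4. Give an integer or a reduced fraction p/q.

0

No shortest path between any pair of other nodes passes through 4.
Summing the contributions gives betweenness(4) = 0.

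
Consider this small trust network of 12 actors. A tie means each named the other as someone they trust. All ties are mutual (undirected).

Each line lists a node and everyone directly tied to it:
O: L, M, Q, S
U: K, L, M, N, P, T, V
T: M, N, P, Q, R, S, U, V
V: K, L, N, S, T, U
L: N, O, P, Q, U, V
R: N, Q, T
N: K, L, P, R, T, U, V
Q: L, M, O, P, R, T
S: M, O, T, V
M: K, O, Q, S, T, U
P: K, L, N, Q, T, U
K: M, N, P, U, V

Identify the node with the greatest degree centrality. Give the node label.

T

Degrees — K:5, L:6, M:6, N:7, O:4, P:6, Q:6, R:3, S:4, T:8, U:7, V:6.
The maximum is 8, attained only by T.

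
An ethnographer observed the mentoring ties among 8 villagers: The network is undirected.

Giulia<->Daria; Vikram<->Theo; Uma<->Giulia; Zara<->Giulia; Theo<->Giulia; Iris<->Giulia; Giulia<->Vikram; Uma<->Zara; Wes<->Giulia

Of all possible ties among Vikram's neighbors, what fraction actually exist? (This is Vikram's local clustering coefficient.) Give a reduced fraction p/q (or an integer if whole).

1

Vikram's neighbors: Giulia and Theo (k = 2).
Possible neighbor pairs: C(2,2) = 1. Edges among them: Giulia–Theo → e = 1.
Clustering(Vikram) = 1/1.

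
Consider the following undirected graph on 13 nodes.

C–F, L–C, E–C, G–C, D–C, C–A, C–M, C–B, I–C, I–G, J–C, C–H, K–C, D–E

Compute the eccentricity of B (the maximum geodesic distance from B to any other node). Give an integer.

2

Distances from B: A:2, C:1, D:2, E:2, F:2, G:2, H:2, I:2, J:2, K:2, L:2, M:2.
The largest is 2 (to L, I, J, H, D, F, G, M, A, E, and K), so the eccentricity of B is 2.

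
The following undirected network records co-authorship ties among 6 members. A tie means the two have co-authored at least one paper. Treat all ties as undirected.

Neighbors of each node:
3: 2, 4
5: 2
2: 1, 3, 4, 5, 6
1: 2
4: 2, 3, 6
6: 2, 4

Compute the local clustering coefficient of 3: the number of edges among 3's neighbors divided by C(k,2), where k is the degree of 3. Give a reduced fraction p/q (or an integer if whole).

1

3's neighbors: 2 and 4 (k = 2).
Possible neighbor pairs: C(2,2) = 1. Edges among them: 2–4 → e = 1.
Clustering(3) = 1/1.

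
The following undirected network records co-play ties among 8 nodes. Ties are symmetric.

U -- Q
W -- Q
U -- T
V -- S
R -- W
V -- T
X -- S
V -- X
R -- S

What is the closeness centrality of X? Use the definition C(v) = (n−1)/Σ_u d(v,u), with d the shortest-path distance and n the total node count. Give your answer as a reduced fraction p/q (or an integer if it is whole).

Distances from X: Q:4, R:2, S:1, T:2, U:3, V:1, W:3. Sum = 16.
n = 8, so closeness = 7/16.

7/16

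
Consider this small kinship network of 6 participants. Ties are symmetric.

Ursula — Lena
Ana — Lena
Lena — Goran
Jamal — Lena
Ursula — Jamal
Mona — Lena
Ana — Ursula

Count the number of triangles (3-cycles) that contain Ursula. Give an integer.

2

Ursula's neighbors: Ana, Jamal, and Lena.
Neighbor pairs that are themselves tied: Ursula–Ana–Lena; Ursula–Jamal–Lena. Each forms one triangle with Ursula, for 2 in total.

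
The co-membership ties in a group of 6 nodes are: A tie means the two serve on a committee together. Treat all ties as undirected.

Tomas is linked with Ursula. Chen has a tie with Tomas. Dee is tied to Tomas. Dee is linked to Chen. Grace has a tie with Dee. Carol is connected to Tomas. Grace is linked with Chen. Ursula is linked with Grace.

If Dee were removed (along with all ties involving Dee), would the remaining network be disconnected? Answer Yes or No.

Even without Dee, every remaining node can still reach every other (the residual graph is connected), so Dee is not a cut vertex.

No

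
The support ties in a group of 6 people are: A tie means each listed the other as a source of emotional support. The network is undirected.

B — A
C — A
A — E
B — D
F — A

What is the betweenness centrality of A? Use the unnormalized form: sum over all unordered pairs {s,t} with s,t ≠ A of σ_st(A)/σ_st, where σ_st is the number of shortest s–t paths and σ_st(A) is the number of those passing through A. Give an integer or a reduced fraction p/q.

9

Pairs whose geodesics pass through A — D–F: 1; D–E: 1; D–C: 1; B–F: 1; B–E: 1; B–C: 1; F–E: 1; F–C: 1; E–C: 1.
All other pairs contribute 0.
Summing the contributions gives betweenness(A) = 9.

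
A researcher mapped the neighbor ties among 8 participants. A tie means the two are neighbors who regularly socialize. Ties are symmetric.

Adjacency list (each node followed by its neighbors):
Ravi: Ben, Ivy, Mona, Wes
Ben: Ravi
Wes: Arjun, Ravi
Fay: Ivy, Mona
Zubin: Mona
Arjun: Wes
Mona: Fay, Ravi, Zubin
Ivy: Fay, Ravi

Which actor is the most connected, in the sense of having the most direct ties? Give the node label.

Degrees — Arjun:1, Ben:1, Fay:2, Ivy:2, Mona:3, Ravi:4, Wes:2, Zubin:1.
The maximum is 4, attained only by Ravi.

Ravi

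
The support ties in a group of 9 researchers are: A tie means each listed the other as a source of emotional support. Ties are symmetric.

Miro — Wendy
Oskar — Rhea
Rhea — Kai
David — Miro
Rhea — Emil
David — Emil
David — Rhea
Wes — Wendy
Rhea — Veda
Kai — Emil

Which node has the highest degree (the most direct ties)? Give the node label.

Degrees — David:3, Emil:3, Kai:2, Miro:2, Oskar:1, Rhea:5, Veda:1, Wendy:2, Wes:1.
The maximum is 5, attained only by Rhea.

Rhea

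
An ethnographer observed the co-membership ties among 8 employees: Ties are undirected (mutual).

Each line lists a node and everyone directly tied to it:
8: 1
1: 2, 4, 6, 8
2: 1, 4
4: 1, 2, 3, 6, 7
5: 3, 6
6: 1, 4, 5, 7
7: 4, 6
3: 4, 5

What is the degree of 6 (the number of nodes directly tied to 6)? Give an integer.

6 is directly tied to 1, 4, 5, and 7. That is 4 neighbors, so the degree of 6 is 4.

4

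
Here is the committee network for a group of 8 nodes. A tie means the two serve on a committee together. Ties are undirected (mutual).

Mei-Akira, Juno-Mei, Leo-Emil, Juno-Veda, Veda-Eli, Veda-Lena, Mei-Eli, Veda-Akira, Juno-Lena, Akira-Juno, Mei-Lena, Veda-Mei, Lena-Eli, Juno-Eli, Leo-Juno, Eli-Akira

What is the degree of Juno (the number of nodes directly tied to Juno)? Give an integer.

Juno is directly tied to Akira, Eli, Lena, Leo, Mei, and Veda. That is 6 neighbors, so the degree of Juno is 6.

6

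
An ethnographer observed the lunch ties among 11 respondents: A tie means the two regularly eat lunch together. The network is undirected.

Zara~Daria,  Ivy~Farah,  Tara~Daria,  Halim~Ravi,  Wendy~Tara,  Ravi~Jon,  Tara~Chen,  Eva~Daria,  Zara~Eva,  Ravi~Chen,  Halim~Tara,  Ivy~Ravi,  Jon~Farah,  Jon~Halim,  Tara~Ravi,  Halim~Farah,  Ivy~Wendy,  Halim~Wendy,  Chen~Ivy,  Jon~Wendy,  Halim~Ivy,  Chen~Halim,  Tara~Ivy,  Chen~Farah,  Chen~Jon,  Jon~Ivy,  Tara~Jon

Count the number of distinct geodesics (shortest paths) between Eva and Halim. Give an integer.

The shortest distance is 3, and the only length-3 path is Eva–Daria–Tara–Halim. So there is exactly 1 shortest path.

1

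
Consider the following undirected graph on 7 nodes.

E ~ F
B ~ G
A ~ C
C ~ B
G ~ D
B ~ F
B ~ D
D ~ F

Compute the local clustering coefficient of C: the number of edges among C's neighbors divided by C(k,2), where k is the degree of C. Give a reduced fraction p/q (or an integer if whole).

0

C's neighbors: A and B (k = 2).
Possible neighbor pairs: C(2,2) = 1. Edges among them: none → e = 0.
Clustering(C) = 0/1.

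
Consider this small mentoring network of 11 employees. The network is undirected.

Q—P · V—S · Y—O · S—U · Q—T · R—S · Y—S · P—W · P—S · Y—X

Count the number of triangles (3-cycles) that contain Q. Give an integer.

Q's neighbors are P and T, but none of them are tied to each other, so no triangle contains Q.

0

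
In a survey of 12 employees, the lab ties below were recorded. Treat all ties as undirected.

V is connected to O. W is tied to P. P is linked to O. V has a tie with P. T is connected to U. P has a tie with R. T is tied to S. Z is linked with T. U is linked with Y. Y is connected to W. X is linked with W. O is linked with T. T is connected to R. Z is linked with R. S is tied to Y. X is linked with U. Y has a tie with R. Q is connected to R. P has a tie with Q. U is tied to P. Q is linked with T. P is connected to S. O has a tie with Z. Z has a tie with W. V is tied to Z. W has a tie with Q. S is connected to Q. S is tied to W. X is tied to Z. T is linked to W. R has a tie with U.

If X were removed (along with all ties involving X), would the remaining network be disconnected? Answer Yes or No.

Even without X, every remaining node can still reach every other (the residual graph is connected), so X is not a cut vertex.

No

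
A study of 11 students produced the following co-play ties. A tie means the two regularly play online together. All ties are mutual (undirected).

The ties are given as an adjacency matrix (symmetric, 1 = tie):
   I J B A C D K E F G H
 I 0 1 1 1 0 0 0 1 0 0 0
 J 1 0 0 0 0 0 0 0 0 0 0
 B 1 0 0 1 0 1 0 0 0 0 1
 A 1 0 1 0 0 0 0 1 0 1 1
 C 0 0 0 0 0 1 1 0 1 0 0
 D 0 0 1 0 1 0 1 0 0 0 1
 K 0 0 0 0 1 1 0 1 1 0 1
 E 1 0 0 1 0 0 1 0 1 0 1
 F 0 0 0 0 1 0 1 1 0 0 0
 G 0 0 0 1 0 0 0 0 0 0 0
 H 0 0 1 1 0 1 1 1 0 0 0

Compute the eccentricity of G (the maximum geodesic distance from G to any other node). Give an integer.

4

Distances from G: A:1, B:2, C:4, D:3, E:2, F:3, H:2, I:2, J:3, K:3.
The largest is 4 (to C), so the eccentricity of G is 4.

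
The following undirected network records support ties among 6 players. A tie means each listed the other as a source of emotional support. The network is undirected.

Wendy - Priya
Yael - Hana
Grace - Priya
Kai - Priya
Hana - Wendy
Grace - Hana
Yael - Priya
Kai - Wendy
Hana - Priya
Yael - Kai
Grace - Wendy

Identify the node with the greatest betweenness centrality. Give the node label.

Priya

Unnormalized betweenness of each node: Grace:0, Hana:5/6, Kai:1/3, Priya:5/3, Wendy:5/6, Yael:1/3.
Priya has the largest value, 5/3, making it the main broker — the node through which the most shortest paths run.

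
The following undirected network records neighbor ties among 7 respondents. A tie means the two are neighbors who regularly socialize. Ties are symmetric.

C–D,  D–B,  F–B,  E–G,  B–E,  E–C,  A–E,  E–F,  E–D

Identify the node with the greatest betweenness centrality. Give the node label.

E

Unnormalized betweenness of each node: A:0, B:1/2, C:0, D:1/2, E:11, F:0, G:0.
E has the largest value, 11, making it the main broker — the node through which the most shortest paths run.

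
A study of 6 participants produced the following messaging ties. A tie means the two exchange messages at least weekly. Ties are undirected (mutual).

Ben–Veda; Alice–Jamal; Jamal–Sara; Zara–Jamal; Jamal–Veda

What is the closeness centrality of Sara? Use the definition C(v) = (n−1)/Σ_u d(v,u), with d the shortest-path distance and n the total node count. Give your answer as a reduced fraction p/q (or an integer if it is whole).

1/2

Distances from Sara: Alice:2, Ben:3, Jamal:1, Veda:2, Zara:2. Sum = 10.
n = 6, so closeness = 5/10 = 1/2.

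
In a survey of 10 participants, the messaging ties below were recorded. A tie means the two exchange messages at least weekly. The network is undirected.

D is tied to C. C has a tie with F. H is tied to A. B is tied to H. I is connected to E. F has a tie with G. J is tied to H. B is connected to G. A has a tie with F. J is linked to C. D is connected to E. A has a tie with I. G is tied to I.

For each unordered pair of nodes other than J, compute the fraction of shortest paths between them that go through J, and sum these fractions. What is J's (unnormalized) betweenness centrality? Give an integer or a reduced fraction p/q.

17/6

Pairs whose geodesics pass through J — H–D: 1; H–C: 1; B–D: 1/3; B–C: 1/2.
All other pairs contribute 0.
Summing the contributions gives betweenness(J) = 17/6.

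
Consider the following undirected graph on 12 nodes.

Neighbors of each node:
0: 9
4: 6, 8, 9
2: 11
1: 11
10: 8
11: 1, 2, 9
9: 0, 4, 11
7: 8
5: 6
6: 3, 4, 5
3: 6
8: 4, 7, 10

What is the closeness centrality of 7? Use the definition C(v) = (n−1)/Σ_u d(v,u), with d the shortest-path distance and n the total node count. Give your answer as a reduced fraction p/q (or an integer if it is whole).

Distances from 7: 0:4, 1:5, 2:5, 3:4, 4:2, 5:4, 6:3, 8:1, 9:3, 10:2, 11:4. Sum = 37.
n = 12, so closeness = 11/37.

11/37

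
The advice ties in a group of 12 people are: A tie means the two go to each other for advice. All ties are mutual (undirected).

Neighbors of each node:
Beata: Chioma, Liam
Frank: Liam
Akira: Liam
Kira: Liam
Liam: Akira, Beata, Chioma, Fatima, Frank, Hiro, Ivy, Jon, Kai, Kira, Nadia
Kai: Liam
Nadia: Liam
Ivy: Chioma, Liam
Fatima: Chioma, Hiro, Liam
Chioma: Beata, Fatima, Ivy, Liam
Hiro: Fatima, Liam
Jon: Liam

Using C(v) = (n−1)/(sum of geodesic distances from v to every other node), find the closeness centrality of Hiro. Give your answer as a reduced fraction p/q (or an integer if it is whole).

11/20

Distances from Hiro: Akira:2, Beata:2, Chioma:2, Fatima:1, Frank:2, Ivy:2, Jon:2, Kai:2, Kira:2, Liam:1, Nadia:2. Sum = 20.
n = 12, so closeness = 11/20.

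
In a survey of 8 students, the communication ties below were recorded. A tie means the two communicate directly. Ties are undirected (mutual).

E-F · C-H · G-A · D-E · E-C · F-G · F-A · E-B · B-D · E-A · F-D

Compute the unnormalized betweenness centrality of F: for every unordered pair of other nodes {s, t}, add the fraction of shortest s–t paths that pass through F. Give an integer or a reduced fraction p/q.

11/3

Pairs whose geodesics pass through F — C–G: 1/2; B–G: 2/3; D–G: 1; D–A: 1/2; G–H: 1/2; G–E: 1/2.
All other pairs contribute 0.
Summing the contributions gives betweenness(F) = 11/3.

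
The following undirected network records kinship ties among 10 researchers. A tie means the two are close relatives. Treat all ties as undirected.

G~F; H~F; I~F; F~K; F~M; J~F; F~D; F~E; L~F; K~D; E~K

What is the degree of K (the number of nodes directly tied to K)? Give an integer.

K is directly tied to D, E, and F. That is 3 neighbors, so the degree of K is 3.

3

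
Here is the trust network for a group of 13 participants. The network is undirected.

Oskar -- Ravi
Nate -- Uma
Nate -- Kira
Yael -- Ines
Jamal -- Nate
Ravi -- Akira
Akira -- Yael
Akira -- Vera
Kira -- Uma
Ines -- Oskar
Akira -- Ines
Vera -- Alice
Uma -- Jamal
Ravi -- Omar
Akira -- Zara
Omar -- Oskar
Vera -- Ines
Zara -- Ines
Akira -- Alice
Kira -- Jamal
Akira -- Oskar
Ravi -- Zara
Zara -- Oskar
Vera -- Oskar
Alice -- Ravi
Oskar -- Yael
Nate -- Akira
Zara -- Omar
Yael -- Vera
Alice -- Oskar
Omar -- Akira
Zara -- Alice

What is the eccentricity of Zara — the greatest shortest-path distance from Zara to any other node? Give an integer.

3

Distances from Zara: Akira:1, Alice:1, Ines:1, Jamal:3, Kira:3, Nate:2, Omar:1, Oskar:1, Ravi:1, Uma:3, Vera:2, Yael:2.
The largest is 3 (to Kira, Uma, and Jamal), so the eccentricity of Zara is 3.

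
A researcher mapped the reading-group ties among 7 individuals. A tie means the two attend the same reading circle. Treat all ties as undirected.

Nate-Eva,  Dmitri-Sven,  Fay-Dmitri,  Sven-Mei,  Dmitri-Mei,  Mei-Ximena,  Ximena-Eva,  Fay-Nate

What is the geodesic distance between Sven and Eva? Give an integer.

One shortest route is Sven – Mei – Ximena – Eva, which uses 3 edges, and at distance 2 from Sven we only reach {Fay, Ximena}, which does not include Eva. So d(Sven,Eva) = 3.

3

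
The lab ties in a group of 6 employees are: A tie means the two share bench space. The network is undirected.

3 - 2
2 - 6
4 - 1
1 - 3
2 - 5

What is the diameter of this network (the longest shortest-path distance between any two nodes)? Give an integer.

4

Eccentricity of each node (its greatest distance to any other): 1:3, 2:3, 3:2, 4:4, 5:4, 6:4.
The maximum eccentricity is 4, realized for instance by the pair 6–4 via 6 – 2 – 3 – 1 – 4. So the diameter is 4.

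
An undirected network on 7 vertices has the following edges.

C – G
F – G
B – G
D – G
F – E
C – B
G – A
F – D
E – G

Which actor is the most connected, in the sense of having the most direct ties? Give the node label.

G

Degrees — A:1, B:2, C:2, D:2, E:2, F:3, G:6.
The maximum is 6, attained only by G.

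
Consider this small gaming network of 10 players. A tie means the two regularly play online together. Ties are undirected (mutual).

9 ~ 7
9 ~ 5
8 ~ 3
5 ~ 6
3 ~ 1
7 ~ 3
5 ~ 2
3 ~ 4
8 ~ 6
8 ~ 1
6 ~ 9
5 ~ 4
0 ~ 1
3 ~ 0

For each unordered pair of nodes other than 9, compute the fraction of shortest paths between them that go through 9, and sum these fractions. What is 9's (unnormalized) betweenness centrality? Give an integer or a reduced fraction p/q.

3

Pairs whose geodesics pass through 9 — 7–5: 1; 7–6: 1; 7–2: 1.
All other pairs contribute 0.
Summing the contributions gives betweenness(9) = 3.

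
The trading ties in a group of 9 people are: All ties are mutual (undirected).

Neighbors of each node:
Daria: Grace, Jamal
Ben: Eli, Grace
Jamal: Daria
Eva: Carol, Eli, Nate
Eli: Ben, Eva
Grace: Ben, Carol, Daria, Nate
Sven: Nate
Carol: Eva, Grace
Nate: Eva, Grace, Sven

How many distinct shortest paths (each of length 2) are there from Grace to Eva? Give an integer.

The shortest distance is 2. The length-2 paths are: Grace–Nate–Eva; Grace–Carol–Eva.
That gives 2 distinct shortest paths.

2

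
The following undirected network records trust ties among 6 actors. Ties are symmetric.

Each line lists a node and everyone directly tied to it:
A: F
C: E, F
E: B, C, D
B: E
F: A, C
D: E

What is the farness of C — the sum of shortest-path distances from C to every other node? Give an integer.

Distances from C: A:2, B:2, D:2, E:1, F:1.
Sum = 2 + 2 + 2 + 1 + 1 = 8.

8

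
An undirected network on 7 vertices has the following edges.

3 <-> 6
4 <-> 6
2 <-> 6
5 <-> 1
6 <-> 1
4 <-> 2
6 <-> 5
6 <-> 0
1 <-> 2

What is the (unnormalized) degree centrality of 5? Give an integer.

5 is directly tied to 1 and 6. That is 2 neighbors, so the degree of 5 is 2.

2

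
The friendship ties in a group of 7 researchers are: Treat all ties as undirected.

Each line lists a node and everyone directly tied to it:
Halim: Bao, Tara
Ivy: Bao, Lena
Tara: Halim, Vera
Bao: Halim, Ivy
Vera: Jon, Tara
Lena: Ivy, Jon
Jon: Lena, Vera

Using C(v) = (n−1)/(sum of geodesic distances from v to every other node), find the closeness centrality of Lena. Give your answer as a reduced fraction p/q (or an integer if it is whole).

Distances from Lena: Bao:2, Halim:3, Ivy:1, Jon:1, Tara:3, Vera:2. Sum = 12.
n = 7, so closeness = 6/12 = 1/2.

1/2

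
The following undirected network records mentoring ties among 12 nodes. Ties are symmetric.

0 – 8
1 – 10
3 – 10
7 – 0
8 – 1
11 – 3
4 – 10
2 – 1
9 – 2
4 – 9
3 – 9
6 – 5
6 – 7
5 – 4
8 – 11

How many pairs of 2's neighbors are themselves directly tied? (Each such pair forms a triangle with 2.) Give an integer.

2's neighbors are 1 and 9, but none of them are tied to each other, so no triangle contains 2.

0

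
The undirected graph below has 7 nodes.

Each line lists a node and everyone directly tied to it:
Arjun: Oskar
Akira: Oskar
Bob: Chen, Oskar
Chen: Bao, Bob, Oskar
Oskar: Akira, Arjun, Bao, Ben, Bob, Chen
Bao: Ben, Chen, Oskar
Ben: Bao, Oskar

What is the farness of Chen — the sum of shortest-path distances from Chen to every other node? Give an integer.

9

Distances from Chen: Akira:2, Arjun:2, Bao:1, Ben:2, Bob:1, Oskar:1.
Sum = 2 + 2 + 1 + 2 + 1 + 1 = 9.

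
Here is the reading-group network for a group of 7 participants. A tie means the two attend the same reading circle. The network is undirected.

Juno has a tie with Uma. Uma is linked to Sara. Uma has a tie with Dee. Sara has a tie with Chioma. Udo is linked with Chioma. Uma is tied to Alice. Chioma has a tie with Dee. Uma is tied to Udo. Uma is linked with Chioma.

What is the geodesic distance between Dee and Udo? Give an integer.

One shortest route is Dee – Uma – Udo, which uses 2 edges, and Dee and Udo are not directly tied, so nothing shorter exists. So d(Dee,Udo) = 2.

2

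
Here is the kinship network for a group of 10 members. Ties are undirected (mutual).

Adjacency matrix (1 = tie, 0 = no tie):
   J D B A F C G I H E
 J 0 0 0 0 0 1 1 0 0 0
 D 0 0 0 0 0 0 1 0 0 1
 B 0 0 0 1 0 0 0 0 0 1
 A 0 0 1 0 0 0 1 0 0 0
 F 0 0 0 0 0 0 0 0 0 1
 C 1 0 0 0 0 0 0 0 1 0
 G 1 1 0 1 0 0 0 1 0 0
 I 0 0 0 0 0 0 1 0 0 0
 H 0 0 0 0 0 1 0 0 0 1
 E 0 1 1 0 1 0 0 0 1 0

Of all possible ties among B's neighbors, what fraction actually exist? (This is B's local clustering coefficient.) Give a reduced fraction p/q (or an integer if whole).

B's neighbors: A and E (k = 2).
Possible neighbor pairs: C(2,2) = 1. Edges among them: none → e = 0.
Clustering(B) = 0/1.

0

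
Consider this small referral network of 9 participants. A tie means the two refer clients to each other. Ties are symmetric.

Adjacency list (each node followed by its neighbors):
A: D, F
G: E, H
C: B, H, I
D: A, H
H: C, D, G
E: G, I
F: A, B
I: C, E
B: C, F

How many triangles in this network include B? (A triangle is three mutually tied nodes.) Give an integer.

B's neighbors are C and F, but none of them are tied to each other, so no triangle contains B.

0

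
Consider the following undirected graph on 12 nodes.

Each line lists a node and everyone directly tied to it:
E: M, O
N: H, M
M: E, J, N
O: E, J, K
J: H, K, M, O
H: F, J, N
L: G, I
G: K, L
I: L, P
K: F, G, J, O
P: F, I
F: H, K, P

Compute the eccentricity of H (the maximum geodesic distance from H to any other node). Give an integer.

Distances from H: E:3, F:1, G:3, I:3, J:1, K:2, L:4, M:2, N:1, O:2, P:2.
The largest is 4 (to L), so the eccentricity of H is 4.

4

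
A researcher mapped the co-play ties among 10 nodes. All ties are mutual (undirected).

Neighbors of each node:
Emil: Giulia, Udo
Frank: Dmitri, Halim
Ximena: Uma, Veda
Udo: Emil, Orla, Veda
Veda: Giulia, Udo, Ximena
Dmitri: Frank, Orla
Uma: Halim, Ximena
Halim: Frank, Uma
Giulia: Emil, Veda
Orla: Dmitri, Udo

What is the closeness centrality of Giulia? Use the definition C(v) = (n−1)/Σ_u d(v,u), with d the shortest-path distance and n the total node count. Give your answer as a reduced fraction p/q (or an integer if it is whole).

9/25

Distances from Giulia: Dmitri:4, Emil:1, Frank:5, Halim:4, Orla:3, Udo:2, Uma:3, Veda:1, Ximena:2. Sum = 25.
n = 10, so closeness = 9/25.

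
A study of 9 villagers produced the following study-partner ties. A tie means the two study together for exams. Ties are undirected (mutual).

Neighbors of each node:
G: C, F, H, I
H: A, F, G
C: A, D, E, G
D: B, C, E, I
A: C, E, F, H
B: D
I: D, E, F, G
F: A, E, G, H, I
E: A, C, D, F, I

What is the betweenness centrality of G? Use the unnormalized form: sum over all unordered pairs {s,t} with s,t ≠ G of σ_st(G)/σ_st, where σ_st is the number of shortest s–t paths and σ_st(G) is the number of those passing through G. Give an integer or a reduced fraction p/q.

7/3

Pairs whose geodesics pass through G — C–I: 1/3; C–H: 1/2; C–F: 1/3; I–H: 1/2; H–D: 2/6; H–B: 2/6.
All other pairs contribute 0.
Summing the contributions gives betweenness(G) = 7/3.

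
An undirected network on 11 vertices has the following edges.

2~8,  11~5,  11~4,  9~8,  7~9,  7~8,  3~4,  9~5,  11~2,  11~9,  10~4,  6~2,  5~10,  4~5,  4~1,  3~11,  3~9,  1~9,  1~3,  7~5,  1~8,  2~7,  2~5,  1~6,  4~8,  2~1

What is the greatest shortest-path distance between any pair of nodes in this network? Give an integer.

Eccentricity of each node (its greatest distance to any other): 1:2, 2:2, 3:2, 4:2, 5:2, 6:3, 7:2, 8:2, 9:2, 10:3, 11:2.
The maximum eccentricity is 3, realized for instance by the pair 6–10 via 6 – 2 – 5 – 10. So the diameter is 3.

3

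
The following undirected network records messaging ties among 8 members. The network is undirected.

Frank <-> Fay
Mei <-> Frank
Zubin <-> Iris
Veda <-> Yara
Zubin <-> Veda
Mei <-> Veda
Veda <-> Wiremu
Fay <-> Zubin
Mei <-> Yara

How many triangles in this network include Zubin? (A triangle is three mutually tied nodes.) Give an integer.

Zubin's neighbors are Fay, Iris, and Veda, but none of them are tied to each other, so no triangle contains Zubin.

0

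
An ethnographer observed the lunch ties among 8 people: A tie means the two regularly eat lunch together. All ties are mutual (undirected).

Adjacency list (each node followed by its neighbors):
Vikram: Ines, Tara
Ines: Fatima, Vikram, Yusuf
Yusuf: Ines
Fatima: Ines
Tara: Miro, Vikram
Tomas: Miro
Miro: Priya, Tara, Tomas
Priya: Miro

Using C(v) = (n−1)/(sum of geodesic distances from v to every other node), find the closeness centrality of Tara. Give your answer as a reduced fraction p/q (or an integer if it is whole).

1/2

Distances from Tara: Fatima:3, Ines:2, Miro:1, Priya:2, Tomas:2, Vikram:1, Yusuf:3. Sum = 14.
n = 8, so closeness = 7/14 = 1/2.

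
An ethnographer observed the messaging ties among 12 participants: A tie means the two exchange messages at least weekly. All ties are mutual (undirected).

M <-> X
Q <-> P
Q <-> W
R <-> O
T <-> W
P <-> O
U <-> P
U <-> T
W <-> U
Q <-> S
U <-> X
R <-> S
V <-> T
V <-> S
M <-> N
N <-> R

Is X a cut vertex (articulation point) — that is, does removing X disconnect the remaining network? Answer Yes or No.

Even without X, every remaining node can still reach every other (the residual graph is connected), so X is not a cut vertex.

No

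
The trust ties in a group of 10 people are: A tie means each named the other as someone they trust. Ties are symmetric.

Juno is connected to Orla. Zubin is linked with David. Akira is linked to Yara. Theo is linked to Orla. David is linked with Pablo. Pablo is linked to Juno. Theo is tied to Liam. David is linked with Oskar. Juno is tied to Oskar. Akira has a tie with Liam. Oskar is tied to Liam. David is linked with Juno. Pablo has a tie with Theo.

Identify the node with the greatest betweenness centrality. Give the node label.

Unnormalized betweenness of each node: Akira:8, David:17/2, Juno:4, Liam:15, Orla:1/2, Oskar:9, Pablo:5/2, Theo:13/2, Yara:0, Zubin:0.
Liam has the largest value, 15, making it the main broker — the node through which the most shortest paths run.

Liam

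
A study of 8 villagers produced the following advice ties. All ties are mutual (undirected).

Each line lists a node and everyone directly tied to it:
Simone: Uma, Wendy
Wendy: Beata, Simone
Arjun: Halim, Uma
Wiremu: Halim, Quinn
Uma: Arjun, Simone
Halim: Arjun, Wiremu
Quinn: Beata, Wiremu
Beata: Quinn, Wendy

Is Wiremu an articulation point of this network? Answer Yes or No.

No

Even without Wiremu, every remaining node can still reach every other (the residual graph is connected), so Wiremu is not a cut vertex.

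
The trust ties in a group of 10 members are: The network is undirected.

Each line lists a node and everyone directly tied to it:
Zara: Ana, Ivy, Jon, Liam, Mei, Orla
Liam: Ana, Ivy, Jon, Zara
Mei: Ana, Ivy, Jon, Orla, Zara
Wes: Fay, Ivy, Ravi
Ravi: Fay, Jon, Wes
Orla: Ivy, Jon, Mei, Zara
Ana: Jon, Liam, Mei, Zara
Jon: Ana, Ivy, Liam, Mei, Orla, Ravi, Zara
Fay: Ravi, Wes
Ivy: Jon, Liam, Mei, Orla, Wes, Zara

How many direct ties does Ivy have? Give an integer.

6

Ivy is directly tied to Jon, Liam, Mei, Orla, Wes, and Zara. That is 6 neighbors, so the degree of Ivy is 6.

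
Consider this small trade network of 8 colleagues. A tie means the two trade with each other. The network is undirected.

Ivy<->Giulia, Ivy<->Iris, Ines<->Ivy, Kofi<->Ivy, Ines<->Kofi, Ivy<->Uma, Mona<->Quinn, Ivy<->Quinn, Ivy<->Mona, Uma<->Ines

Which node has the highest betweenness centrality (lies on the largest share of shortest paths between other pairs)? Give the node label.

Ivy

Unnormalized betweenness of each node: Giulia:0, Ines:1/2, Iris:0, Ivy:35/2, Kofi:0, Mona:0, Quinn:0, Uma:0.
Ivy has the largest value, 35/2, making it the main broker — the node through which the most shortest paths run.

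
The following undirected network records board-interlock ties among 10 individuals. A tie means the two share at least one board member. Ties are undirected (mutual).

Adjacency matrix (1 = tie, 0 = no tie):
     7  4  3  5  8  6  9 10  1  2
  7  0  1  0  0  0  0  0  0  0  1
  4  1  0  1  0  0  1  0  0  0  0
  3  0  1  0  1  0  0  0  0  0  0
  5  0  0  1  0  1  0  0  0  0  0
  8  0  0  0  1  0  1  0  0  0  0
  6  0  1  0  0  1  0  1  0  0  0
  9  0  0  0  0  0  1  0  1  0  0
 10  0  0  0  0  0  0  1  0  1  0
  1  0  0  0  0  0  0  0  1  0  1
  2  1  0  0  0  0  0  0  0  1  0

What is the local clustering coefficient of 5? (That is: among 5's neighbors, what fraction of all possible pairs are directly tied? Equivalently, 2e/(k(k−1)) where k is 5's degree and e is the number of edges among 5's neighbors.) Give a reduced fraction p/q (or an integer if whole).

5's neighbors: 3 and 8 (k = 2).
Possible neighbor pairs: C(2,2) = 1. Edges among them: none → e = 0.
Clustering(5) = 0/1.

0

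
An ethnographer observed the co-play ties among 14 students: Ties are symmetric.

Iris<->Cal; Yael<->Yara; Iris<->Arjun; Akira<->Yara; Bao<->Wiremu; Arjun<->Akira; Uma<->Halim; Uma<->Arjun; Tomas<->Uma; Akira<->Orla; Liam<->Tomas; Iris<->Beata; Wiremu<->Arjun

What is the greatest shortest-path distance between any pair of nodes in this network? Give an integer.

6

Eccentricity of each node (its greatest distance to any other): Akira:4, Arjun:3, Bao:5, Beata:5, Cal:5, Halim:5, Iris:4, Liam:6, Orla:5, Tomas:5, Uma:4, Wiremu:4, Yael:6, Yara:5.
The maximum eccentricity is 6, realized for instance by the pair Liam–Yael via Liam – Tomas – Uma – Arjun – Akira – Yara – Yael. So the diameter is 6.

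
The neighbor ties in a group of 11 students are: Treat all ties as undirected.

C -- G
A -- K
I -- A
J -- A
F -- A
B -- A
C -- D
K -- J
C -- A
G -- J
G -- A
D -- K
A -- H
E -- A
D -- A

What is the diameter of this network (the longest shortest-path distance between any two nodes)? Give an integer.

Eccentricity of each node (its greatest distance to any other): A:1, B:2, C:2, D:2, E:2, F:2, G:2, H:2, I:2, J:2, K:2.
The maximum eccentricity is 2, realized for instance by the pair K–B via K – A – B. So the diameter is 2.

2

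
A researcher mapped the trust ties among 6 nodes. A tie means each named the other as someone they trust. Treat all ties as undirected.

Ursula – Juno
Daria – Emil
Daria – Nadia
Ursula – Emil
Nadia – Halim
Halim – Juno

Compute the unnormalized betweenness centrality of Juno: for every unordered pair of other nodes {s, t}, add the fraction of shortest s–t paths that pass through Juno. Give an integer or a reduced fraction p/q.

2

Pairs whose geodesics pass through Juno — Emil–Halim: 1/2; Ursula–Halim: 1; Ursula–Nadia: 1/2.
All other pairs contribute 0.
Summing the contributions gives betweenness(Juno) = 2.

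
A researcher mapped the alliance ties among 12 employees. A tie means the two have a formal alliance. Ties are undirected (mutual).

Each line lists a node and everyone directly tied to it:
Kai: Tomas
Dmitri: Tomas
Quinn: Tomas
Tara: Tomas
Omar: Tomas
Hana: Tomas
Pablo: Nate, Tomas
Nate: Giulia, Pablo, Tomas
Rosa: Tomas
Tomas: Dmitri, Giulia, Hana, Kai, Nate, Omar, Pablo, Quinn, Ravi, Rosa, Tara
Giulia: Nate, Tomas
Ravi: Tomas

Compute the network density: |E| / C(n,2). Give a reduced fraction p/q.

There are 13 edges and 12 nodes, so the maximum possible is C(12,2) = 66.
Density = 13/66.

13/66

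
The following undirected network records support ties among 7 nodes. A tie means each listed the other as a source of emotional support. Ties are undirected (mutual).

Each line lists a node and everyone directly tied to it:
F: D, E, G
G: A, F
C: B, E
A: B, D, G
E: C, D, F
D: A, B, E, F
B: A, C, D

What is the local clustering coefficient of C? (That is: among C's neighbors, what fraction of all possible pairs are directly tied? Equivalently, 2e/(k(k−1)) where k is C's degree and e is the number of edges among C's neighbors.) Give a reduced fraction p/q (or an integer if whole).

C's neighbors: B and E (k = 2).
Possible neighbor pairs: C(2,2) = 1. Edges among them: none → e = 0.
Clustering(C) = 0/1.

0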